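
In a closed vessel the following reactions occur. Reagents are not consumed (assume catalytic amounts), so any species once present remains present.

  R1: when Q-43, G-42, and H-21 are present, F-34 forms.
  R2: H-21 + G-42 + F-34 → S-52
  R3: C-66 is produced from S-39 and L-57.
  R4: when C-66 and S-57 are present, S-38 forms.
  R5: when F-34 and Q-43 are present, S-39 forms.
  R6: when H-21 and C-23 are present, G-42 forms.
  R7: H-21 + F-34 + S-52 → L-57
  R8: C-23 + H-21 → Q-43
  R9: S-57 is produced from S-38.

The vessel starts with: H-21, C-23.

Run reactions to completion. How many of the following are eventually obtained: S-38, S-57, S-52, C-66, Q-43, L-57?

4

C-23 and H-21 present → Q-43 forms (R8).
H-21 and C-23 present → G-42 forms (R6).
Q-43, G-42, and H-21 present → F-34 forms (R1).
F-34 and Q-43 present → S-39 forms (R5).
H-21, G-42, and F-34 present → S-52 forms (R2).
H-21, F-34, and S-52 present → L-57 forms (R7).
S-39 and L-57 present → C-66 forms (R3).
S-38 would need C-66 and S-57 (R4), but S-57 never forms.
S-57 would need S-38 (R9), but S-38 never forms.
S-52: reached.
C-66: reached.
Q-43: reached.
L-57: reached.
Reached: S-52, C-66, Q-43, and L-57 — 4 of the 6.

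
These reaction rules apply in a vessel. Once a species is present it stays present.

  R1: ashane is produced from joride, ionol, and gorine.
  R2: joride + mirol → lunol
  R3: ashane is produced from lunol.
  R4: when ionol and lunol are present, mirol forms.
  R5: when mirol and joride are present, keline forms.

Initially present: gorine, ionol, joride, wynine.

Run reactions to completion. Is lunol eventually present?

lunol would need joride and mirol (R2), but mirol never forms.

No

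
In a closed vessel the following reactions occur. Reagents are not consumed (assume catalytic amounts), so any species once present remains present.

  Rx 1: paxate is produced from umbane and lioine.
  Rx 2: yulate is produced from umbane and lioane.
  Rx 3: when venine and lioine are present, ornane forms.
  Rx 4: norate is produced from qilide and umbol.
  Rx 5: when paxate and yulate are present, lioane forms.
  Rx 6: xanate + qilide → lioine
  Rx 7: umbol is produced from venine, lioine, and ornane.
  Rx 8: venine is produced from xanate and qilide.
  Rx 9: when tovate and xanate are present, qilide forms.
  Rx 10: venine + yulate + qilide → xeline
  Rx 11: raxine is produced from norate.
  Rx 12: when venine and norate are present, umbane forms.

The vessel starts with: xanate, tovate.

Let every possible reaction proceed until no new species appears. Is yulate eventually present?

No

yulate would need umbane and lioane (Rx 2), but lioane never forms.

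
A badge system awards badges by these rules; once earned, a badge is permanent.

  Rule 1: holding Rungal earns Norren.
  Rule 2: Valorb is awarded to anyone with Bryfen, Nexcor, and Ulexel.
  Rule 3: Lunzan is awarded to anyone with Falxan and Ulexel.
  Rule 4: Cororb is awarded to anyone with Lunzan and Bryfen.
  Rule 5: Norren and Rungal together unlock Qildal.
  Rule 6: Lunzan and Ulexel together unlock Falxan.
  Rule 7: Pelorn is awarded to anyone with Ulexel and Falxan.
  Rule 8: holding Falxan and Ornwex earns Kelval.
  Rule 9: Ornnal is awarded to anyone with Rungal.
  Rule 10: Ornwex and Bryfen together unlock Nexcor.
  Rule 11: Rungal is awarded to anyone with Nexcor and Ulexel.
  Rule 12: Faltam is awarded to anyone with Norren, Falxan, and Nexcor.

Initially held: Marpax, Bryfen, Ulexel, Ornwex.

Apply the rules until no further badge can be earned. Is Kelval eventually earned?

No

Kelval would need Falxan and Ornwex (Rule 8), but Falxan is never earned.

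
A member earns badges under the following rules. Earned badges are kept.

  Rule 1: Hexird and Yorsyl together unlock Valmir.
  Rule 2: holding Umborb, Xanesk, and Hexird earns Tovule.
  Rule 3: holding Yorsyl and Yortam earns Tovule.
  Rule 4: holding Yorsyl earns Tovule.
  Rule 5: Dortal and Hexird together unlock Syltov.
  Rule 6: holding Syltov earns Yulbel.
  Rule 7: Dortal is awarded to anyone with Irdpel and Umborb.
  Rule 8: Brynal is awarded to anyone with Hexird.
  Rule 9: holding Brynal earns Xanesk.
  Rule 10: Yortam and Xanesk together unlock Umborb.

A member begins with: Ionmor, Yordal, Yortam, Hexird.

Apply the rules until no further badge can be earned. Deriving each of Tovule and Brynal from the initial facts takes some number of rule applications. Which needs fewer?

Brynal

Brynal: With Hexird, Brynal is earned (Rule 8). [1 rule application]
Tovule: With Hexird, Brynal is earned (Rule 8). With Brynal, Xanesk is earned (Rule 9). With Yortam and Xanesk, Umborb is earned (Rule 10). With Umborb, Xanesk, and Hexird, Tovule is earned (Rule 2). [4 rule applications]
Brynal needs fewer.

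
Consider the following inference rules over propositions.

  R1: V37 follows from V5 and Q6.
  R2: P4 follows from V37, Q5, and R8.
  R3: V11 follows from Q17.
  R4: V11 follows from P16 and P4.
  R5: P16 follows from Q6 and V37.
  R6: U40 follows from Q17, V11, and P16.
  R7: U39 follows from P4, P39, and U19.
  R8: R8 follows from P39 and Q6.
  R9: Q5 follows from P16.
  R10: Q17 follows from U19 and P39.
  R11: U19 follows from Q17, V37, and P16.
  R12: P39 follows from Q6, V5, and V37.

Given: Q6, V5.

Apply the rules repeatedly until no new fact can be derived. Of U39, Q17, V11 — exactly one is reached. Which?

V11

From V5 and Q6, R1 gives V37.
From Q6 and V37, R5 gives P16.
From Q6, V5, and V37, R12 gives P39.
From P39 and Q6, R8 gives R8.
From P16, R9 gives Q5.
From V37, Q5, and R8, R2 gives P4.
P16 and P4 hold, so V11 follows (R4).
U39 would need P4, P39, and U19 (R7), but U19 is never established. Q17 would need U19 and P39 (R10), but U19 is never established.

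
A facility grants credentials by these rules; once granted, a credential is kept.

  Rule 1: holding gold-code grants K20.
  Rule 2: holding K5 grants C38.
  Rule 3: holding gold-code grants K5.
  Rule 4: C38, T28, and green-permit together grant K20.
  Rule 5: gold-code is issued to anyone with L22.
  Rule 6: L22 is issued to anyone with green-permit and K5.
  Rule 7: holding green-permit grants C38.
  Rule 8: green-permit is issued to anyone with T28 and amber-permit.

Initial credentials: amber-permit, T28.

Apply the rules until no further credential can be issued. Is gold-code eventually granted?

gold-code would need L22 (Rule 5), but L22 is never granted.

No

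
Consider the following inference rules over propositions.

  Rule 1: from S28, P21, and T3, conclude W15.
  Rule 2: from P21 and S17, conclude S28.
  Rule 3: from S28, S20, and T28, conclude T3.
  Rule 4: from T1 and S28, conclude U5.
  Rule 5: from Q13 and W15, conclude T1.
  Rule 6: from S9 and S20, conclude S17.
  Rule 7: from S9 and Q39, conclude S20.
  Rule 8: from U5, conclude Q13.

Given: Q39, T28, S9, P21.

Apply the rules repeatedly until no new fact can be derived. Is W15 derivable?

S9 and Q39 hold, so S20 follows (Rule 7).
From S9 and S20, Rule 6 gives S17.
P21 and S17 hold, so S28 follows (Rule 2).
S28, S20, and T28 hold, so T3 follows (Rule 3).
S28, P21, and T3 hold, so W15 follows (Rule 1).

Yes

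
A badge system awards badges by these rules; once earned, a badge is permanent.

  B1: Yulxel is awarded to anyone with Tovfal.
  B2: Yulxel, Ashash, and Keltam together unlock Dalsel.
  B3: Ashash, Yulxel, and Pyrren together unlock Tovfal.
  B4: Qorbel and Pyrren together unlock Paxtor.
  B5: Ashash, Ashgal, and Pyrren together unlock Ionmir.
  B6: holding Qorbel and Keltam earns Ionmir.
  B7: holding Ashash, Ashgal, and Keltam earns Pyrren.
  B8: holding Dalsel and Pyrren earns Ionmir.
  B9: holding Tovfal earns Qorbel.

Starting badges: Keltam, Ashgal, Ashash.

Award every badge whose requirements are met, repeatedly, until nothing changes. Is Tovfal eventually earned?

Tovfal would need Ashash, Yulxel, and Pyrren (B3), but Yulxel is never earned.

No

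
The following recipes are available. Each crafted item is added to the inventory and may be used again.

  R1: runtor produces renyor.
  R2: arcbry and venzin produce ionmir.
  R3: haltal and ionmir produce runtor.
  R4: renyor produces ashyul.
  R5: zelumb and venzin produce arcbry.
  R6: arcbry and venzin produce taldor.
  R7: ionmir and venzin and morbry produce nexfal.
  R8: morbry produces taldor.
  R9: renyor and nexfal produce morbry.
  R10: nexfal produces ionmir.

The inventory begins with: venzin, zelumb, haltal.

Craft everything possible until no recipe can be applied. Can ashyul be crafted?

Using R5, zelumb and venzin make arcbry.
Using R2, arcbry and venzin make ionmir.
Using R3, haltal and ionmir make runtor.
runtor → renyor (R1).
Using R4, renyor makes ashyul.

Yes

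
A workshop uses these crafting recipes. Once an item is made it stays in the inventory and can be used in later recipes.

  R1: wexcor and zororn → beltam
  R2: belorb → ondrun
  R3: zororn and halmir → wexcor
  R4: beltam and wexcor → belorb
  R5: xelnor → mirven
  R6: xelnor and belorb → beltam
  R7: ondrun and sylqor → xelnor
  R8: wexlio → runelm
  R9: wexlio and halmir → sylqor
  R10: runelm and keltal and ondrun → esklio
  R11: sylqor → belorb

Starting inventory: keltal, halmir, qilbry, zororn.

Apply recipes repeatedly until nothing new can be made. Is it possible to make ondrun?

Yes

Using R3, zororn and halmir make wexcor.
wexcor and zororn → beltam (R1).
Using R4, beltam and wexcor make belorb.
belorb → ondrun (R2).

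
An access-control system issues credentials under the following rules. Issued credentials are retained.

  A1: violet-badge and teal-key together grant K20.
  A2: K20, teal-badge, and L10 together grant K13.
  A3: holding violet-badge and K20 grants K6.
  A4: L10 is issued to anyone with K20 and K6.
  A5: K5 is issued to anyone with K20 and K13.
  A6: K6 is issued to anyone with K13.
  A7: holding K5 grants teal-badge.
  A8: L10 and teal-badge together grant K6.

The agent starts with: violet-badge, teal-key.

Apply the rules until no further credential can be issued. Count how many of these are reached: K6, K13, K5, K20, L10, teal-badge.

Holding violet-badge and teal-key grants K20 (A1).
Holding violet-badge and K20 grants K6 (A3).
Holding K20 and K6 grants L10 (A4).
K6: reached.
K13 would need K20, teal-badge, and L10 (A2), but teal-badge is never granted.
K5 would need K20 and K13 (A5), but K13 is never granted.
K20: reached.
L10: reached.
teal-badge would need K5 (A7), but K5 is never granted.
Reached: K6, K20, and L10 — 3 of the 6.

3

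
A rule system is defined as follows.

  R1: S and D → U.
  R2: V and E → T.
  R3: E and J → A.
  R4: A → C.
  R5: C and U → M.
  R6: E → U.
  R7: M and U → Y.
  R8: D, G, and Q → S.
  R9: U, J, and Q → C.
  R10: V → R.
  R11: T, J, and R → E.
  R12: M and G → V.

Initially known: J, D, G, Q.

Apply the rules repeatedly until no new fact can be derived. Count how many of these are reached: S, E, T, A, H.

1

D, G, and Q hold, so S follows (R8).
S: reached.
E would need T, J, and R (R11), but T is never established.
T would need V and E (R2), but E is never established.
A would need E and J (R3), but E is never established.
No rule produces H, and it is not given.
Reached: S — 1 of the 5.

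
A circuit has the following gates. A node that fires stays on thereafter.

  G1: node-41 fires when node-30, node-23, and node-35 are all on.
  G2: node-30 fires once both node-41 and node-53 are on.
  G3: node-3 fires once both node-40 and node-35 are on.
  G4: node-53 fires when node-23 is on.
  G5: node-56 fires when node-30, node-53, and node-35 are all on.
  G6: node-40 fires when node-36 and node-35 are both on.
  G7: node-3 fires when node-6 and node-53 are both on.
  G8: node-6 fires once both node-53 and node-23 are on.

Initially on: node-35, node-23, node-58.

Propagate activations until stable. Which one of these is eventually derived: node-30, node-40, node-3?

node-23 is on, so node-53 fires (G4).
G8: node-53 and node-23 on → node-6 on.
G7: node-6 and node-53 on → node-3 on.
node-30 would need node-41 and node-53 (G2), but node-41 never turns on. node-40 would need node-36 and node-35 (G6), but node-36 never turns on.

node-3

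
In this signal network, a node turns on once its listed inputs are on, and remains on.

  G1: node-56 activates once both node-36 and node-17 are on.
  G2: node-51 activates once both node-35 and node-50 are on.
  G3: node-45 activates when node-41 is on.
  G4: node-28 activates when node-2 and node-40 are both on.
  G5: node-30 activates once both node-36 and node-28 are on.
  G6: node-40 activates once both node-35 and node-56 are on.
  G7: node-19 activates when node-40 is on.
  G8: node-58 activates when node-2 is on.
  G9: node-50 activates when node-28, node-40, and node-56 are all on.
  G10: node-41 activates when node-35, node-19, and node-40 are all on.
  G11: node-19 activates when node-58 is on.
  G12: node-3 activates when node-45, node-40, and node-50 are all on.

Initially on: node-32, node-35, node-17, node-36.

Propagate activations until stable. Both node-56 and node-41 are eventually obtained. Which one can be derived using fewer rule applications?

node-56

node-56: node-36 and node-17 are on, so node-56 activates (G1). [1 rule application]
node-41: G1: node-36 and node-17 on → node-56 on. node-35 and node-56 are on, so node-40 activates (G6). node-40 is on, so node-19 activates (G7). node-35, node-19, and node-40 are on, so node-41 activates (G10). [4 rule applications]
node-56 needs fewer.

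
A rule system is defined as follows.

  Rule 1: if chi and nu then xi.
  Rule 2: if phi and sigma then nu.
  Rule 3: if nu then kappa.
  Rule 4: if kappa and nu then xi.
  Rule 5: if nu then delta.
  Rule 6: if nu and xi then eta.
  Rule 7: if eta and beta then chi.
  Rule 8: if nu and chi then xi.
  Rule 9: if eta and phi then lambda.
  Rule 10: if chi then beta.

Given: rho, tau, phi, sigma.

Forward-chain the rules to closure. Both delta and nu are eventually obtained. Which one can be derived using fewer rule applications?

nu: phi and sigma hold, so nu follows (Rule 2). [1 rule application]
delta: From phi and sigma, Rule 2 gives nu. nu holds, so delta follows (Rule 5). [2 rule applications]
nu needs fewer.

nu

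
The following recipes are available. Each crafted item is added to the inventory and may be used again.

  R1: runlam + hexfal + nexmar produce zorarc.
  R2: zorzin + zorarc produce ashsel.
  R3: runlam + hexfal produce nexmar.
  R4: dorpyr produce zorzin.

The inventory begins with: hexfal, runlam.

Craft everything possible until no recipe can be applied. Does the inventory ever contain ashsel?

ashsel would need zorzin and zorarc (R2), but zorzin is never obtained.

No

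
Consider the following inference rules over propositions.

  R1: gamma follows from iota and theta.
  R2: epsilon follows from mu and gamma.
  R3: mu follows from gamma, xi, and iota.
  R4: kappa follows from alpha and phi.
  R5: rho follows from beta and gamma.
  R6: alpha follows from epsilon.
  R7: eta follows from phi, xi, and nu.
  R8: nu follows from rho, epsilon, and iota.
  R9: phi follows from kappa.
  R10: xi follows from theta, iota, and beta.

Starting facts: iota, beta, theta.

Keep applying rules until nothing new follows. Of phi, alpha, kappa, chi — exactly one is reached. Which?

alpha

theta, iota, and beta hold, so xi follows (R10).
From iota and theta, R1 gives gamma.
gamma, xi, and iota hold, so mu follows (R3).
From mu and gamma, R2 gives epsilon.
epsilon holds, so alpha follows (R6).
kappa would need alpha and phi (R4), but phi is never established. No rule produces chi, and it is not given. phi would need kappa (R9), but kappa is never established.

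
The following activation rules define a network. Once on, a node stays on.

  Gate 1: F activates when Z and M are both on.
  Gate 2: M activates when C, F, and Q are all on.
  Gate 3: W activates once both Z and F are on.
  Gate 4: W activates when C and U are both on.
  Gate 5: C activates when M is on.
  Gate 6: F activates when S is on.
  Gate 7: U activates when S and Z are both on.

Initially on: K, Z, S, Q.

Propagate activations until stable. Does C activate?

No

C would need M (Gate 5), but M never turns on.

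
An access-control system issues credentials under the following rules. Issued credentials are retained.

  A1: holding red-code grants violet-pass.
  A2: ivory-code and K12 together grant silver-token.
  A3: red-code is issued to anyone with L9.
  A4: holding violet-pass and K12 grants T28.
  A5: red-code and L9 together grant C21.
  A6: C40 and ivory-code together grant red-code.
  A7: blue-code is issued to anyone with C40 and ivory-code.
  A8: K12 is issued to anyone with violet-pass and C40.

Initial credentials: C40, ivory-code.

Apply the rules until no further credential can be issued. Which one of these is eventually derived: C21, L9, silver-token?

silver-token

Holding C40 and ivory-code grants red-code (A6).
Holding red-code grants violet-pass (A1).
Holding violet-pass and C40 grants K12 (A8).
Holding ivory-code and K12 grants silver-token (A2).
C21 would need red-code and L9 (A5), but L9 is never granted. No rule produces L9, and it is not given.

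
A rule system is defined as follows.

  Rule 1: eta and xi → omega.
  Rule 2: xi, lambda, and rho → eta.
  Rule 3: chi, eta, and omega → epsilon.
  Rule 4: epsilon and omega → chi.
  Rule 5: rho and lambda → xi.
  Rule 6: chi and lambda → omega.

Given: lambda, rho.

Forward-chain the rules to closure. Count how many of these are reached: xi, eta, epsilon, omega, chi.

3

From rho and lambda, Rule 5 gives xi.
From xi, lambda, and rho, Rule 2 gives eta.
From eta and xi, Rule 1 gives omega.
xi: reached.
eta: reached.
epsilon would need chi, eta, and omega (Rule 3), but chi is never established.
omega: reached.
chi would need epsilon and omega (Rule 4), but epsilon is never established.
Reached: xi, eta, and omega — 3 of the 5.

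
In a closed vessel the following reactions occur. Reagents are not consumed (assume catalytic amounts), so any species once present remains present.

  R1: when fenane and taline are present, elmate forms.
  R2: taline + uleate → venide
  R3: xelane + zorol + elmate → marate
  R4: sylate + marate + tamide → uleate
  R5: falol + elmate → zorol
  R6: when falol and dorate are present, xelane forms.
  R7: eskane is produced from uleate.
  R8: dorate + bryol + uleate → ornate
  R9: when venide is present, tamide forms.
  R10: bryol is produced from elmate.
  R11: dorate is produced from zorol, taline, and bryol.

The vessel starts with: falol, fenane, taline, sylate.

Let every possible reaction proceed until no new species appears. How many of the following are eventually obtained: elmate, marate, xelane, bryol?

4

fenane and taline present → elmate forms (R1).
falol and elmate present → zorol forms (R5).
elmate present → bryol forms (R10).
zorol, taline, and bryol present → dorate forms (R11).
falol and dorate present → xelane forms (R6).
xelane, zorol, and elmate present → marate forms (R3).
elmate: reached.
marate: reached.
xelane: reached.
bryol: reached.
All 4 are reached.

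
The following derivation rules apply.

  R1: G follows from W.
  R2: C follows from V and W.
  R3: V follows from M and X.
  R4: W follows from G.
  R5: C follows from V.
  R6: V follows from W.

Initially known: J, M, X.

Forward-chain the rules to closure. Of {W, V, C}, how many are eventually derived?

2

M and X hold, so V follows (R3).
V holds, so C follows (R5).
W would need G (R4), but G is never established.
V: reached.
C: reached.
Reached: V and C — 2 of the 3.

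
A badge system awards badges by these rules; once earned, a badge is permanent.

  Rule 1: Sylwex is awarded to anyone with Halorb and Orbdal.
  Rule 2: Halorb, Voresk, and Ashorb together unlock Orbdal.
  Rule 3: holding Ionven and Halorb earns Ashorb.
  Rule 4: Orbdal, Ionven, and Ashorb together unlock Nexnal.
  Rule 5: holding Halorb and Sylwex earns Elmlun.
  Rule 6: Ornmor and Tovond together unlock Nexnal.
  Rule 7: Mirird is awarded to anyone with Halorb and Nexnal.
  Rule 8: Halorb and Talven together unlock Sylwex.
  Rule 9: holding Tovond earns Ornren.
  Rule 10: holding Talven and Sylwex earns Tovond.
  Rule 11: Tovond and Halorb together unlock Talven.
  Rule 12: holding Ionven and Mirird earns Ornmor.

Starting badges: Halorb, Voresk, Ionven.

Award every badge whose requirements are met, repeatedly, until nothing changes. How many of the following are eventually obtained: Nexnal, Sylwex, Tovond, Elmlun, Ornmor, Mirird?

With Ionven and Halorb, Ashorb is earned (Rule 3).
With Halorb, Voresk, and Ashorb, Orbdal is earned (Rule 2).
With Orbdal, Ionven, and Ashorb, Nexnal is earned (Rule 4).
With Halorb and Orbdal, Sylwex is earned (Rule 1).
With Halorb and Sylwex, Elmlun is earned (Rule 5).
With Halorb and Nexnal, Mirird is earned (Rule 7).
With Ionven and Mirird, Ornmor is earned (Rule 12).
Nexnal: reached.
Sylwex: reached.
Tovond would need Talven and Sylwex (Rule 10), but Talven is never earned.
Elmlun: reached.
Ornmor: reached.
Mirird: reached.
Reached: Nexnal, Sylwex, Elmlun, Ornmor, and Mirird — 5 of the 6.

5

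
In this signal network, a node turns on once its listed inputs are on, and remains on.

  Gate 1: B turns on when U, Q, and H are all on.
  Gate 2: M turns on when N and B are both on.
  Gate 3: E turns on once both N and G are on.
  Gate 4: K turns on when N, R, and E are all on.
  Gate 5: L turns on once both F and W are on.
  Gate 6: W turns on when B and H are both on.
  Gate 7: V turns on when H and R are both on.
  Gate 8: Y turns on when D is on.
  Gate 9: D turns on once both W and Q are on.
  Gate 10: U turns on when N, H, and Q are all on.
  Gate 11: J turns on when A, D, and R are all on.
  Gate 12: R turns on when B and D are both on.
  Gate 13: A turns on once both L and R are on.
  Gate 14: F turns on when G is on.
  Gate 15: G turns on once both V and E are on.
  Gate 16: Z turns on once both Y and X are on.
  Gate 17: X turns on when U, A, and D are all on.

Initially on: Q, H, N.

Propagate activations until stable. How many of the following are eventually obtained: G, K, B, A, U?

2

N, H, and Q are on, so U turns on (Gate 10).
U, Q, and H are on, so B turns on (Gate 1).
G would need V and E (Gate 15), but E never turns on.
K would need N, R, and E (Gate 4), but E never turns on.
B: reached.
A would need L and R (Gate 13), but L never turns on.
U: reached.
Reached: B and U — 2 of the 5.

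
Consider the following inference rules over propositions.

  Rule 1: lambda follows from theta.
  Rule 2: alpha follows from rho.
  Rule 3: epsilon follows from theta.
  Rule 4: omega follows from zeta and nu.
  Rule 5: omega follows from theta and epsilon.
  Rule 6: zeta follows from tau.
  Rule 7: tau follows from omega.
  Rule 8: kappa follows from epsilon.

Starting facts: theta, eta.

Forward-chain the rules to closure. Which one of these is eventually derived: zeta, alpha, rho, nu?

zeta

theta holds, so epsilon follows (Rule 3).
theta and epsilon hold, so omega follows (Rule 5).
From omega, Rule 7 gives tau.
From tau, Rule 6 gives zeta.
No rule produces rho, and it is not given. alpha would need rho (Rule 2), but rho is never established. No rule produces nu, and it is not given.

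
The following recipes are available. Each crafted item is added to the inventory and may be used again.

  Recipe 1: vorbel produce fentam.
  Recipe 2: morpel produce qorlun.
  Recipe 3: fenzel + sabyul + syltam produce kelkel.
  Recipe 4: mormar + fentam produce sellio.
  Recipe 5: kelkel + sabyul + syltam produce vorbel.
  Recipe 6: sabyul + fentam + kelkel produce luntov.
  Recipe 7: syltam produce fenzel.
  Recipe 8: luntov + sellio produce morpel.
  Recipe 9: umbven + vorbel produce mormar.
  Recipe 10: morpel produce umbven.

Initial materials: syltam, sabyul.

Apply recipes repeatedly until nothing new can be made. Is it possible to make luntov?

syltam → fenzel (Recipe 7).
Using Recipe 3, fenzel, sabyul, and syltam make kelkel.
Using Recipe 5, kelkel, sabyul, and syltam make vorbel.
Using Recipe 1, vorbel makes fentam.
sabyul + fentam + kelkel → luntov (Recipe 6).

Yes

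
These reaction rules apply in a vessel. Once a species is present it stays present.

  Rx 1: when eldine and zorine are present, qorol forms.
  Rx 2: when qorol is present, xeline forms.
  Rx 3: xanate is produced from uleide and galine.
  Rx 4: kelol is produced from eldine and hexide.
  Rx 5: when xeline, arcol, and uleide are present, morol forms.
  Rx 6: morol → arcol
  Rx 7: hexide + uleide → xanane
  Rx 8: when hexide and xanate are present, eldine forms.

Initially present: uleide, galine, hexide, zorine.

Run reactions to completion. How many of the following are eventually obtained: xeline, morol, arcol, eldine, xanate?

uleide and galine present → xanate forms (Rx 3).
hexide and xanate present → eldine forms (Rx 8).
eldine and zorine present → qorol forms (Rx 1).
qorol present → xeline forms (Rx 2).
xeline: reached.
morol would need xeline, arcol, and uleide (Rx 5), but arcol never forms.
arcol would need morol (Rx 6), but morol never forms.
eldine: reached.
xanate: reached.
Reached: xeline, eldine, and xanate — 3 of the 5.

3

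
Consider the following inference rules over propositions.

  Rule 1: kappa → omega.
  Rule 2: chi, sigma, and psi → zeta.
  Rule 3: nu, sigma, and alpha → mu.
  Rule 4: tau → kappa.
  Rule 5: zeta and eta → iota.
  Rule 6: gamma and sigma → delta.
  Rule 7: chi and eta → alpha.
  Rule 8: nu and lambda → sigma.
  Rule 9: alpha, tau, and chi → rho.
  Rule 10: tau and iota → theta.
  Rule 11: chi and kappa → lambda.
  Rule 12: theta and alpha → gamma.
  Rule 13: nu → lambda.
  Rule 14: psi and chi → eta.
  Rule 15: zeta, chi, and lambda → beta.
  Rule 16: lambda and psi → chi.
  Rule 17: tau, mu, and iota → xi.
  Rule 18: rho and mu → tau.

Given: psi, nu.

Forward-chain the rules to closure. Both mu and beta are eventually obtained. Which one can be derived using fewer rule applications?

beta

beta: From nu, Rule 13 gives lambda. nu and lambda hold, so sigma follows (Rule 8). From lambda and psi, Rule 16 gives chi. chi, sigma, and psi hold, so zeta follows (Rule 2). zeta, chi, and lambda hold, so beta follows (Rule 15). [5 rule applications]
mu: From nu, Rule 13 gives lambda. nu and lambda hold, so sigma follows (Rule 8). From lambda and psi, Rule 16 gives chi. From psi and chi, Rule 14 gives eta. chi and eta hold, so alpha follows (Rule 7). From nu, sigma, and alpha, Rule 3 gives mu. [6 rule applications]
beta needs fewer.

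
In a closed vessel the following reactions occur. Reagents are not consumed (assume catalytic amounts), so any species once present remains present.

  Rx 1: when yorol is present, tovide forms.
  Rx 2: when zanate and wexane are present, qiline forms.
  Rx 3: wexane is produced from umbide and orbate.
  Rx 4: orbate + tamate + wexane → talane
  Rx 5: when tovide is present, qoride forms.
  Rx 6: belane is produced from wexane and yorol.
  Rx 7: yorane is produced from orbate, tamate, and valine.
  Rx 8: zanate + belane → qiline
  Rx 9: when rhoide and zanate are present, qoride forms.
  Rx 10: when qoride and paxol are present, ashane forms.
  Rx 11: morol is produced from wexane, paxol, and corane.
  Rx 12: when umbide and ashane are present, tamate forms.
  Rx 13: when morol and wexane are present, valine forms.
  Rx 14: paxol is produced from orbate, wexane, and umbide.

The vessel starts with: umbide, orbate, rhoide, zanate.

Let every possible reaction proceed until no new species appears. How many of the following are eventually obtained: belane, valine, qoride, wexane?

2

umbide and orbate present → wexane forms (Rx 3).
rhoide and zanate present → qoride forms (Rx 9).
belane would need wexane and yorol (Rx 6), but yorol never forms.
valine would need morol and wexane (Rx 13), but morol never forms.
qoride: reached.
wexane: reached.
Reached: qoride and wexane — 2 of the 4.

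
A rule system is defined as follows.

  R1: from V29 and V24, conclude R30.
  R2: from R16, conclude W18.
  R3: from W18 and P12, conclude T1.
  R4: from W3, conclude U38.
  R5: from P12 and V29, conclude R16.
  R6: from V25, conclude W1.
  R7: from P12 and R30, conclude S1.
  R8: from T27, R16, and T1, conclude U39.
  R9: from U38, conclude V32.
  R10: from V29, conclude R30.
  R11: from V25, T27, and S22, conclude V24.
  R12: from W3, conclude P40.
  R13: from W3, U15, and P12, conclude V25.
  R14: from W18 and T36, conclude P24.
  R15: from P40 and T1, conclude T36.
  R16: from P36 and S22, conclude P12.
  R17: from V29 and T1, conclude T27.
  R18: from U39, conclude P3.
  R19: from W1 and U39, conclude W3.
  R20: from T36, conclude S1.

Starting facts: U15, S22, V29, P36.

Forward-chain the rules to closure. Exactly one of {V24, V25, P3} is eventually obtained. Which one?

P3

P36 and S22 hold, so P12 follows (R16).
P12 and V29 hold, so R16 follows (R5).
R16 holds, so W18 follows (R2).
From W18 and P12, R3 gives T1.
V29 and T1 hold, so T27 follows (R17).
From T27, R16, and T1, R8 gives U39.
From U39, R18 gives P3.
V24 would need V25, T27, and S22 (R11), but V25 is never established. V25 would need W3, U15, and P12 (R13), but W3 is never established.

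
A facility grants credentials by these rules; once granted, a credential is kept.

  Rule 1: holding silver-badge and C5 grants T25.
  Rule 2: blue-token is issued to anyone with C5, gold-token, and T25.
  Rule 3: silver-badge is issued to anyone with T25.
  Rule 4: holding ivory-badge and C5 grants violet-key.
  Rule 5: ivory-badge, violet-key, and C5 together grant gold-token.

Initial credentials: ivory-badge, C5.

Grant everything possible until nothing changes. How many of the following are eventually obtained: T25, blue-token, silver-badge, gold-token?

Holding ivory-badge and C5 grants violet-key (Rule 4).
Holding ivory-badge, violet-key, and C5 grants gold-token (Rule 5).
T25 would need silver-badge and C5 (Rule 1), but silver-badge is never granted.
blue-token would need C5, gold-token, and T25 (Rule 2), but T25 is never granted.
silver-badge would need T25 (Rule 3), but T25 is never granted.
gold-token: reached.
Reached: gold-token — 1 of the 4.

1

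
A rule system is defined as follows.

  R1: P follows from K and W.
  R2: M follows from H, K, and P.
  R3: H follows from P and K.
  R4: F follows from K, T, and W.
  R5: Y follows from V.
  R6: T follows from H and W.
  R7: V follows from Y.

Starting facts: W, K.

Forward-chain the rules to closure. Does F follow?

Yes

K and W hold, so P follows (R1).
P and K hold, so H follows (R3).
From H and W, R6 gives T.
From K, T, and W, R4 gives F.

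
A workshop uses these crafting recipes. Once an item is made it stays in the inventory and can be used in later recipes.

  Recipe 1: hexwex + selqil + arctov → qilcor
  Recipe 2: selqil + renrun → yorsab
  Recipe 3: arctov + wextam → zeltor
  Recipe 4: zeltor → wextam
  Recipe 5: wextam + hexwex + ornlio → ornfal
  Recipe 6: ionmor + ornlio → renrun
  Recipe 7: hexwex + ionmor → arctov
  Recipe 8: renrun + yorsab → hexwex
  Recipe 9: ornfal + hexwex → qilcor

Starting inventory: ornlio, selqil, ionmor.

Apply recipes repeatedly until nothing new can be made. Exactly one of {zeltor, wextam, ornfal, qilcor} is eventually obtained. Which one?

qilcor

ionmor + ornlio → renrun (Recipe 6).
selqil + renrun → yorsab (Recipe 2).
renrun + yorsab → hexwex (Recipe 8).
hexwex + ionmor → arctov (Recipe 7).
hexwex + selqil + arctov → qilcor (Recipe 1).
ornfal would need wextam, hexwex, and ornlio (Recipe 5), but wextam is never obtained. zeltor would need arctov and wextam (Recipe 3), but wextam is never obtained. wextam would need zeltor (Recipe 4), but zeltor is never obtained.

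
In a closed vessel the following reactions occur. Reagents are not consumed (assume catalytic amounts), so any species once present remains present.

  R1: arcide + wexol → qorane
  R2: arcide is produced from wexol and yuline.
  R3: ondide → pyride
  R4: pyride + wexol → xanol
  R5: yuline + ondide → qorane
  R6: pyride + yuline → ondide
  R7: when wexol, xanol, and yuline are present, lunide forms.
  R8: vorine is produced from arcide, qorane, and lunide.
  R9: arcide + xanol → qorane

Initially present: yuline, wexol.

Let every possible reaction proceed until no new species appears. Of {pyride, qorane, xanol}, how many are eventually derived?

1

wexol and yuline present → arcide forms (R2).
arcide and wexol present → qorane forms (R1).
pyride would need ondide (R3), but ondide never forms.
qorane: reached.
xanol would need pyride and wexol (R4), but pyride never forms.
Reached: qorane — 1 of the 3.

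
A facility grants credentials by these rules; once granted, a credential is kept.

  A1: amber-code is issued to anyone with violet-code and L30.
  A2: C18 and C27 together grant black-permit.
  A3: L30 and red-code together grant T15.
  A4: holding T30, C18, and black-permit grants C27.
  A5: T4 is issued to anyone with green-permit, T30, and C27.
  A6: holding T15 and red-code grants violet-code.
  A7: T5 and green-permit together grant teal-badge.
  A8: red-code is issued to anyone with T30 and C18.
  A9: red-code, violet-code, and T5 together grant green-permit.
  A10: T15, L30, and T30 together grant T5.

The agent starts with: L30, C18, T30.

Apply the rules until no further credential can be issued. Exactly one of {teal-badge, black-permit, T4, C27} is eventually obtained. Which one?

Holding T30 and C18 grants red-code (A8).
Holding L30 and red-code grants T15 (A3).
Holding T15 and red-code grants violet-code (A6).
Holding T15, L30, and T30 grants T5 (A10).
Holding red-code, violet-code, and T5 grants green-permit (A9).
Holding T5 and green-permit grants teal-badge (A7).
C27 would need T30, C18, and black-permit (A4), but black-permit is never granted. black-permit would need C18 and C27 (A2), but C27 is never granted. T4 would need green-permit, T30, and C27 (A5), but C27 is never granted.

teal-badge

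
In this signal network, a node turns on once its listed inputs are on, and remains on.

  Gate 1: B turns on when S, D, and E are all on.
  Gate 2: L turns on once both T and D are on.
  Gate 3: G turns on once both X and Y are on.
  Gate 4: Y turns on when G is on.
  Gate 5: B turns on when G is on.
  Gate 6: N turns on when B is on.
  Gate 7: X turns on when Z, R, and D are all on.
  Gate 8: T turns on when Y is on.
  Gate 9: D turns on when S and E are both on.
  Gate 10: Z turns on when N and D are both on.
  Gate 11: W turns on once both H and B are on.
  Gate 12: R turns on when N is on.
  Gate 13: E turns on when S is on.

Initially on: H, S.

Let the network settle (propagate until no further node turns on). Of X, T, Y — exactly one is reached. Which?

Gate 13: S on → E on.
Gate 9: S and E on → D on.
S, D, and E are on, so B turns on (Gate 1).
Gate 6: B on → N on.
N is on, so R turns on (Gate 12).
N and D are on, so Z turns on (Gate 10).
Gate 7: Z, R, and D on → X on.
Y would need G (Gate 4), but G never turns on. T would need Y (Gate 8), but Y never turns on.

X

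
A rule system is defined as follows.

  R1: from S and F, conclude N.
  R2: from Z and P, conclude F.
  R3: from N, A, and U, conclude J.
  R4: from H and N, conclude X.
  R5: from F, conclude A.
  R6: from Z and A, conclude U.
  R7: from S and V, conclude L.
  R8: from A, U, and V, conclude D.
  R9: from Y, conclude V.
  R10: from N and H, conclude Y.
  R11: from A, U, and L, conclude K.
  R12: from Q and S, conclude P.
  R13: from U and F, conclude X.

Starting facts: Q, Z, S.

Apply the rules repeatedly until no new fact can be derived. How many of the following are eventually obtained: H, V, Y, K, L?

No rule produces H, and it is not given.
V would need Y (R9), but Y is never established.
Y would need N and H (R10), but H is never established.
K would need A, U, and L (R11), but L is never established.
L would need S and V (R7), but V is never established.
None of the 5 are reached.

0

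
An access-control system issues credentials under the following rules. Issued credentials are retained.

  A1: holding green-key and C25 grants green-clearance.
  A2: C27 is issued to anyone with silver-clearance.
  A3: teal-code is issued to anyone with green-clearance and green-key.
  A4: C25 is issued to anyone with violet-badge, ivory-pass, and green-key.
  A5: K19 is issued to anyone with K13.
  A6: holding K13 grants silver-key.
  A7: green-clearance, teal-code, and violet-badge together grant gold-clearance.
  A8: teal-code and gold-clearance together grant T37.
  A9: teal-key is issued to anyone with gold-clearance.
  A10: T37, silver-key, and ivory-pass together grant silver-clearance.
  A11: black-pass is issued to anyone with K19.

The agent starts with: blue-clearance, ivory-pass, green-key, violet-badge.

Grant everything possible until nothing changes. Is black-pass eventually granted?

black-pass would need K19 (A11), but K19 is never granted.

No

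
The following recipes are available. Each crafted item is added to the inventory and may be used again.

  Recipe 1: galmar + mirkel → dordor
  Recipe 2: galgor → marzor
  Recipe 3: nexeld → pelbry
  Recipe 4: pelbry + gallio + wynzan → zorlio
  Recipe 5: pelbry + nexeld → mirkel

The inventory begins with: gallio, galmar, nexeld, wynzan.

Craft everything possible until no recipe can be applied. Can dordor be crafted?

Yes

nexeld → pelbry (Recipe 3).
Using Recipe 5, pelbry and nexeld make mirkel.
Using Recipe 1, galmar and mirkel make dordor.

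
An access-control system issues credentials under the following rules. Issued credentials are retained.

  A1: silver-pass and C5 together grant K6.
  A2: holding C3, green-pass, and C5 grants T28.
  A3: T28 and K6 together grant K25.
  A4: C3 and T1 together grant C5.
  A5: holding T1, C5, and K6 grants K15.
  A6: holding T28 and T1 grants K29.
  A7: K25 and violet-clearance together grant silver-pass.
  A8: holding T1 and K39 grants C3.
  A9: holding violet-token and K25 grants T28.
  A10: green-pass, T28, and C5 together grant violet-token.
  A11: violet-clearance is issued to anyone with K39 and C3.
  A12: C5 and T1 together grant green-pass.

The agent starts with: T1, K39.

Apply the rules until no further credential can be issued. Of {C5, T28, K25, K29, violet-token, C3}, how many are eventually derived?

Holding T1 and K39 grants C3 (A8).
Holding C3 and T1 grants C5 (A4).
Holding C5 and T1 grants green-pass (A12).
Holding C3, green-pass, and C5 grants T28 (A2).
Holding green-pass, T28, and C5 grants violet-token (A10).
Holding T28 and T1 grants K29 (A6).
C5: reached.
T28: reached.
K25 would need T28 and K6 (A3), but K6 is never granted.
K29: reached.
violet-token: reached.
C3: reached.
Reached: C5, T28, K29, violet-token, and C3 — 5 of the 6.

5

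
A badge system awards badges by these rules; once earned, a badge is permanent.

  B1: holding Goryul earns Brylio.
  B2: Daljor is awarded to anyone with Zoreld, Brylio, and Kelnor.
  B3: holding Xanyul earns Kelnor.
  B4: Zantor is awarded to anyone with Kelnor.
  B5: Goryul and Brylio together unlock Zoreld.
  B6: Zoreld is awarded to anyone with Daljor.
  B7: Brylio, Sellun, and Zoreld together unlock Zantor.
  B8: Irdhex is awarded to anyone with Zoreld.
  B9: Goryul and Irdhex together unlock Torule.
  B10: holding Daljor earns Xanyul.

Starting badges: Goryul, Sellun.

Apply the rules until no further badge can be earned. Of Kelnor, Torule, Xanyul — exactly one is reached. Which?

With Goryul, Brylio is earned (B1).
With Goryul and Brylio, Zoreld is earned (B5).
With Zoreld, Irdhex is earned (B8).
With Goryul and Irdhex, Torule is earned (B9).
Xanyul would need Daljor (B10), but Daljor is never earned. Kelnor would need Xanyul (B3), but Xanyul is never earned.

Torule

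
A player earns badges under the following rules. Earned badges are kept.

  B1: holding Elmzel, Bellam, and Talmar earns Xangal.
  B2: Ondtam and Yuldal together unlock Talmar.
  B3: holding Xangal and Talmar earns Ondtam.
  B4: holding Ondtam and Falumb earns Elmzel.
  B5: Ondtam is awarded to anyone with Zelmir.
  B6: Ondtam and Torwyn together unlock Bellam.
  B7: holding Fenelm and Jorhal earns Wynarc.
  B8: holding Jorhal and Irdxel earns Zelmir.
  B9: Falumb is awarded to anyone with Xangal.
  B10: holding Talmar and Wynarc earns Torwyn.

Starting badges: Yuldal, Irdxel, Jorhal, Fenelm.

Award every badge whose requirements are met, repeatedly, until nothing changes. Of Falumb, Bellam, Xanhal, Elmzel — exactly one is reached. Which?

Bellam

With Jorhal and Irdxel, Zelmir is earned (B8).
With Fenelm and Jorhal, Wynarc is earned (B7).
With Zelmir, Ondtam is earned (B5).
With Ondtam and Yuldal, Talmar is earned (B2).
With Talmar and Wynarc, Torwyn is earned (B10).
With Ondtam and Torwyn, Bellam is earned (B6).
Elmzel would need Ondtam and Falumb (B4), but Falumb is never earned. No rule produces Xanhal, and it is not given. Falumb would need Xangal (B9), but Xangal is never earned.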